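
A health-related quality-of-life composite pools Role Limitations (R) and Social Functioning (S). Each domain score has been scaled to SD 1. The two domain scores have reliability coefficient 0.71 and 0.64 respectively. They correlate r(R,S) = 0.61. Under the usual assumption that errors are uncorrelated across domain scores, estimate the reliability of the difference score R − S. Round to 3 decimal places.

Var(R−S) = 1 + 1 − 2·0.61 = 2 − 1.22 = 0.78.
Because errors are independent across components, Cov(Tᵢ,Tⱼ) = Cov(Xᵢ,Xⱼ); the off-diagonal part of the true-score variance is the same as above.
True-score variance = [0.71 + 0.64] − 1.22 = 1.35 − 1.22 = 0.13.
Reliability = 0.13 / 0.78 = 0.167.

0.167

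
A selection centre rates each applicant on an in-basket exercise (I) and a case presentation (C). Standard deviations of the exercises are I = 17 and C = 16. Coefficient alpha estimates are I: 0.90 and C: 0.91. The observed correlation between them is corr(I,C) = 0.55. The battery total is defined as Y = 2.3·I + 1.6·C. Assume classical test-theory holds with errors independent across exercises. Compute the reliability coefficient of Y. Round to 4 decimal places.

Var(Y) = 2.3²·17² + 1.6²·16² + 2·[3.68·17·16·0.55] = 2184.17 + 1101.06 = 3285.23.
Because errors are independent across components, Cov(Tᵢ,Tⱼ) = Cov(Xᵢ,Xⱼ); the off-diagonal part of the true-score variance is the same as above.
True-score variance = [2.3²·17²·0.90 + 1.6²·16²·0.91] + 1101.06 = 1972.31 + 1101.06 = 3073.36.
Reliability = 3073.36 / 3285.23 = 0.9355.

0.9355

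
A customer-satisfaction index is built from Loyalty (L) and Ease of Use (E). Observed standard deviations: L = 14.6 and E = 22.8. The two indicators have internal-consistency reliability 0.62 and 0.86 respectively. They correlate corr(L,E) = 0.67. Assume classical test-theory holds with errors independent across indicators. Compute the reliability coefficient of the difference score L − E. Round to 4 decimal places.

Var(L−E) = 14.6² + 22.8² − 2·14.6·22.8·0.67 = 733 − 446.059 = 286.941.
With uncorrelated errors the cross-covariances are all true-score covariance, so they carry over unchanged; only the diagonal terms shrink to ρᵢσᵢ².
True-score variance = [14.6²·0.62 + 22.8²·0.86] − 446.059 = 579.222 − 446.059 = 133.162.
Reliability = 133.162 / 286.941 = 0.4641.

0.4641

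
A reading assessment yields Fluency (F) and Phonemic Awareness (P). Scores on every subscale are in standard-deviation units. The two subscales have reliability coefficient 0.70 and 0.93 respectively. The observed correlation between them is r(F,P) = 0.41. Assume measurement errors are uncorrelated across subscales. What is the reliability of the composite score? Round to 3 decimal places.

0.869

Var(F+P) = 2 + 2·[0.41] = 2 + 0.82 = 2.82.
Because errors are independent across components, Cov(Tᵢ,Tⱼ) = Cov(Xᵢ,Xⱼ); the off-diagonal part of the true-score variance is the same as above.
True-score variance = [0.70 + 0.93] + 0.82 = 1.63 + 0.82 = 2.45.
Reliability = 2.45 / 2.82 = 0.869.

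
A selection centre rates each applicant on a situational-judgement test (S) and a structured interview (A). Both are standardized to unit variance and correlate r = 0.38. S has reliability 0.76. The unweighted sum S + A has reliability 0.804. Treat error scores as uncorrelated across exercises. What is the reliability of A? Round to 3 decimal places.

Var(S+A) = 2 + 2·0.38 = 2.760.
True-score variance = ρ_S + ρ_A + 2·0.38, so 0.804 = (0.76 + ρ_A + 0.76) / 2.760.
ρ_A = 0.804·2.760 − 0.76 − 0.76 = 0.699.

0.699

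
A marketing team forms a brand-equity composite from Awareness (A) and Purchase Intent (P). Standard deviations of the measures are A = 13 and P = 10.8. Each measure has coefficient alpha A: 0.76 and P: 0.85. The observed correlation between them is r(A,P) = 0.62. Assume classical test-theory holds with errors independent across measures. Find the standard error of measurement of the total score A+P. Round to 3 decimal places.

7.619

Var(total) = 285.64 + 174.096 = 459.736.
True-score variance = 227.584 + 174.096 = 401.68, so reliability = 0.8737.
Error variance = 459.736 − 401.68 = 58.056; SEM = √58.056 = 7.619.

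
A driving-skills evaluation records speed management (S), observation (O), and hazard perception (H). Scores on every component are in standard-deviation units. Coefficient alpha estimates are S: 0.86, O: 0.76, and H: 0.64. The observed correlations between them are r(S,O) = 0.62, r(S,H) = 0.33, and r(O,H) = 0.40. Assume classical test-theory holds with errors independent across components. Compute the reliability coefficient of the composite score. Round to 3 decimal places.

Var(S+O+H) = 3 + 2·[0.62 + 0.33 + 0.40] = 3 + 2.7 = 5.7.
Under uncorrelated errors the observed covariances equal the true-score covariances, so only the own-variance terms attenuate.
True-score variance = [0.86 + 0.76 + 0.64] + 2.7 = 2.26 + 2.7 = 4.96.
Reliability = 4.96 / 5.7 = 0.870.

0.870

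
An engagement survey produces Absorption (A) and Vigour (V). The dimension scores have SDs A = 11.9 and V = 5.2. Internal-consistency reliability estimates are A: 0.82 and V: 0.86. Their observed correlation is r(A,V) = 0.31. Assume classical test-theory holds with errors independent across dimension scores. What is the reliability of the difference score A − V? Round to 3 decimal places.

0.775

Var(A−V) = 11.9² + 5.2² − 2·11.9·5.2·0.31 = 168.65 − 38.3656 = 130.284.
With uncorrelated errors the cross-covariances are all true-score covariance, so they carry over unchanged; only the diagonal terms shrink to ρᵢσᵢ².
True-score variance = [11.9²·0.82 + 5.2²·0.86] − 38.3656 = 139.375 − 38.3656 = 101.009.
Reliability = 101.009 / 130.284 = 0.775.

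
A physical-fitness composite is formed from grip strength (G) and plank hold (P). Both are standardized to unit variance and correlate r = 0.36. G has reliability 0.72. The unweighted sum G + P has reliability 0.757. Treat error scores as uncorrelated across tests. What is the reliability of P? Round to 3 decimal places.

Var(G+P) = 2 + 2·0.36 = 2.720.
True-score variance = ρ_G + ρ_P + 2·0.36, so 0.757 = (0.72 + ρ_P + 0.72) / 2.720.
ρ_P = 0.757·2.720 − 0.72 − 0.72 = 0.619.

0.619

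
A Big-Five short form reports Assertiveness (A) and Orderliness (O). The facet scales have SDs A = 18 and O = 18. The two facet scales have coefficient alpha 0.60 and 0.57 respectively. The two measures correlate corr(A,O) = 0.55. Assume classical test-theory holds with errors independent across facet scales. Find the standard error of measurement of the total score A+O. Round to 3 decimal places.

Var(total) = 648 + 356.4 = 1004.4.
True-score variance = 379.08 + 356.4 = 735.48, so reliability = 0.7323.
Error variance = 1004.4 − 735.48 = 268.92; SEM = √268.92 = 16.399.

16.399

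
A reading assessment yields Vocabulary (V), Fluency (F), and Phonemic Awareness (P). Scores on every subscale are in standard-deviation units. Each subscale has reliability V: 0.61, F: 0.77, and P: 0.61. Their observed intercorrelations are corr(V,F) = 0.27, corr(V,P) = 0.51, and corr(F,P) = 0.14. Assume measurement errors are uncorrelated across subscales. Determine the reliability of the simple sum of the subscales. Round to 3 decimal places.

Var(V+F+P) = 3 + 2·[0.27 + 0.51 + 0.14] = 3 + 1.84 = 4.84.
With uncorrelated errors the cross-covariances are all true-score covariance, so they carry over unchanged; only the diagonal terms shrink to ρᵢσᵢ².
True-score variance = [0.61 + 0.77 + 0.61] + 1.84 = 1.99 + 1.84 = 3.83.
Reliability = 3.83 / 4.84 = 0.791.

0.791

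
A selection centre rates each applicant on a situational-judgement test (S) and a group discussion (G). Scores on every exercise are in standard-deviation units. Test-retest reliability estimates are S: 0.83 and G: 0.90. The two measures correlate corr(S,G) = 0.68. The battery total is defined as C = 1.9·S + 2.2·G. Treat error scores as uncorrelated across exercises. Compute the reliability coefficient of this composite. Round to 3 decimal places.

Var(C) = 1.9² + 2.2² + 2·[4.18·0.68] = 8.45 + 5.6848 = 14.1348.
Under uncorrelated errors the observed covariances equal the true-score covariances, so only the own-variance terms attenuate.
True-score variance = [1.9²·0.83 + 2.2²·0.90] + 5.6848 = 7.3523 + 5.6848 = 13.0371.
Reliability = 13.0371 / 14.1348 = 0.922.

0.922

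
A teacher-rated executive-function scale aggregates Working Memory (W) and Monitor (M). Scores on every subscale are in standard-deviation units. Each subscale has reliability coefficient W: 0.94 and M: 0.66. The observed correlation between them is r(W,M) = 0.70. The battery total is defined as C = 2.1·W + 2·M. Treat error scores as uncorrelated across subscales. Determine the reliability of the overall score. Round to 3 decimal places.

Var(C) = 2.1² + 2² + 2·[4.2·0.70] = 8.41 + 5.88 = 14.29.
Because errors are independent across components, Cov(Tᵢ,Tⱼ) = Cov(Xᵢ,Xⱼ); the off-diagonal part of the true-score variance is the same as above.
True-score variance = [2.1²·0.94 + 2²·0.66] + 5.88 = 6.7854 + 5.88 = 12.6654.
Reliability = 12.6654 / 14.29 = 0.886.

0.886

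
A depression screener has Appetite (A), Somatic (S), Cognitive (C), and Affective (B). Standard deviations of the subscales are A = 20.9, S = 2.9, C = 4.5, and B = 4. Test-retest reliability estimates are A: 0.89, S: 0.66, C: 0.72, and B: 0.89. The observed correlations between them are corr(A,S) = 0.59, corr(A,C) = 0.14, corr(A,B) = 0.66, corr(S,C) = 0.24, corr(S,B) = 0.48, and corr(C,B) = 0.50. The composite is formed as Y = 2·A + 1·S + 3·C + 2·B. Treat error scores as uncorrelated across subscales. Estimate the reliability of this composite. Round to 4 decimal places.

Var(Y) = 2²·20.9² + 2.9² + 3²·4.5² + 2²·4² + 2·[2·20.9·2.9·0.59 + 6·20.9·4.5·0.14 + 4·20.9·4·0.66 + 3·2.9·4.5·0.24 + 2·2.9·4·0.48 + 6·4.5·4·0.50] = 2001.9 + 891.516 = 2893.42.
With uncorrelated errors the cross-covariances are all true-score covariance, so they carry over unchanged; only the diagonal terms shrink to ρᵢσᵢ².
True-score variance = [2²·20.9²·0.89 + 2.9²·0.66 + 3²·4.5²·0.72 + 2²·4²·0.89] + 891.516 = 1748.77 + 891.516 = 2640.29.
Reliability = 2640.29 / 2893.42 = 0.9125.

0.9125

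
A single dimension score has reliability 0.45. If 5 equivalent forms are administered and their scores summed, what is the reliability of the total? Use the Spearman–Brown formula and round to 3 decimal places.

ρ_k = kρ / (1 + (k−1)ρ) = 5·0.45 / (1 + 4·0.45) = 2.250 / 2.800 = 0.804.

0.804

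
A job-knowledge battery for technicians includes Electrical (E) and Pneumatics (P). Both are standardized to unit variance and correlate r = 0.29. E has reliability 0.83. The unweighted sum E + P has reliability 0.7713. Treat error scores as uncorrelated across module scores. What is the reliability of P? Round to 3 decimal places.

0.580

Var(E+P) = 2 + 2·0.29 = 2.580.
True-score variance = ρ_E + ρ_P + 2·0.29, so 0.7713 = (0.83 + ρ_P + 0.58) / 2.580.
ρ_P = 0.7713·2.580 − 0.83 − 0.58 = 0.580.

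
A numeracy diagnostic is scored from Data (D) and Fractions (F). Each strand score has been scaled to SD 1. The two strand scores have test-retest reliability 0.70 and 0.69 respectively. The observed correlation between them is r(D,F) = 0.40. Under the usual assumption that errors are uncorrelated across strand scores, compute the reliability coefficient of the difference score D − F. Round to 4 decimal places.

0.4917

Var(D−F) = 1 + 1 − 2·0.40 = 2 − 0.8 = 1.2.
Under uncorrelated errors the observed covariances equal the true-score covariances, so only the own-variance terms attenuate.
True-score variance = [0.70 + 0.69] − 0.8 = 1.39 − 0.8 = 0.59.
Reliability = 0.59 / 1.2 = 0.4917.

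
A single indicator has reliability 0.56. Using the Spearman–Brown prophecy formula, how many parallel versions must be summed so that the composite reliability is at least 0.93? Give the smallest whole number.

k ≥ ρ*(1−ρ₁)/(ρ₁(1−ρ*)) = 0.93·0.44 / (0.56·0.07) = 10.439.
Smallest integer k = 11.

11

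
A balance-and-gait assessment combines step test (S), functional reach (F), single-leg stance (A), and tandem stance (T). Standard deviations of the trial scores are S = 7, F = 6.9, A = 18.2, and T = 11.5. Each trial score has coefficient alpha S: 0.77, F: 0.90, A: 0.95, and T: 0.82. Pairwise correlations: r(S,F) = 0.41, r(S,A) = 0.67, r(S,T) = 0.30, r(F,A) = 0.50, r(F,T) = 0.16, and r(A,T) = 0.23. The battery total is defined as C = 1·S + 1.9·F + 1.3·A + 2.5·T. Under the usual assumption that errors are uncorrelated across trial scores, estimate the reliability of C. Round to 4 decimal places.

Var(C) = 7² + 1.9²·6.9² + 1.3²·18.2² + 2.5²·11.5² + 2·[1.9·7·6.9·0.41 + 1.3·7·18.2·0.67 + 2.5·7·11.5·0.30 + 2.47·6.9·18.2·0.50 + 4.75·6.9·11.5·0.16 + 3.25·18.2·11.5·0.23] = 1607.23 + 1161.63 = 2768.86.
Because errors are independent across components, Cov(Tᵢ,Tⱼ) = Cov(Xᵢ,Xⱼ); the off-diagonal part of the true-score variance is the same as above.
True-score variance = [7²·0.77 + 1.9²·6.9²·0.90 + 1.3²·18.2²·0.95 + 2.5²·11.5²·0.82] + 1161.63 = 1402 + 1161.63 = 2563.63.
Reliability = 2563.63 / 2768.86 = 0.9259.

0.9259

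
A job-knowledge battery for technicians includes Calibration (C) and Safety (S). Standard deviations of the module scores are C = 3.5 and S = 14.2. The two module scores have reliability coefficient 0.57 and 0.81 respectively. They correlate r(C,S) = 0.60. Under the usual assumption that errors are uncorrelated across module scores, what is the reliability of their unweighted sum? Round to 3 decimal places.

Var(C+S) = 3.5² + 14.2² + 2·[3.5·14.2·0.60] = 213.89 + 59.64 = 273.53.
With uncorrelated errors the cross-covariances are all true-score covariance, so they carry over unchanged; only the diagonal terms shrink to ρᵢσᵢ².
True-score variance = [3.5²·0.57 + 14.2²·0.81] + 59.64 = 170.311 + 59.64 = 229.951.
Reliability = 229.951 / 273.53 = 0.841.

0.841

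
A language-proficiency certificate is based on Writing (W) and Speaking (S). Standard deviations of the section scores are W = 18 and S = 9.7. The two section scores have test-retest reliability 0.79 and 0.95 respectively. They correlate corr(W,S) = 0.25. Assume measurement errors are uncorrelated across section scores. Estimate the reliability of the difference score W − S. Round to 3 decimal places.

Var(W−S) = 18² + 9.7² − 2·18·9.7·0.25 = 418.09 − 87.3 = 330.79.
Under uncorrelated errors the observed covariances equal the true-score covariances, so only the own-variance terms attenuate.
True-score variance = [18²·0.79 + 9.7²·0.95] − 87.3 = 345.346 − 87.3 = 258.046.
Reliability = 258.046 / 330.79 = 0.780.

0.780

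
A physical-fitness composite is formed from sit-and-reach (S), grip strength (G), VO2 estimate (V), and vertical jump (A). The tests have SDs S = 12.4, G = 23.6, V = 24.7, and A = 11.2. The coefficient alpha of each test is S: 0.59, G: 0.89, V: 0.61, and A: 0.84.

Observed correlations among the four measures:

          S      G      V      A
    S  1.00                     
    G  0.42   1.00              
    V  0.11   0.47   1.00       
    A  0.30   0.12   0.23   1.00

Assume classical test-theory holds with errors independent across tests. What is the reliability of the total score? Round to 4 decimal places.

Var(S+G+V+A) = 12.4² + 23.6² + 24.7² + 11.2² + 2·[12.4·23.6·0.42 + 12.4·24.7·0.11 + 12.4·11.2·0.30 + 23.6·24.7·0.47 + 23.6·11.2·0.12 + 24.7·11.2·0.23] = 1446.25 + 1135.16 = 2581.41.
Because errors are independent across components, Cov(Tᵢ,Tⱼ) = Cov(Xᵢ,Xⱼ); the off-diagonal part of the true-score variance is the same as above.
True-score variance = [12.4²·0.59 + 23.6²·0.89 + 24.7²·0.61 + 11.2²·0.84] + 1135.16 = 1063.94 + 1135.16 = 2199.1.
Reliability = 2199.1 / 2581.41 = 0.8519.

0.8519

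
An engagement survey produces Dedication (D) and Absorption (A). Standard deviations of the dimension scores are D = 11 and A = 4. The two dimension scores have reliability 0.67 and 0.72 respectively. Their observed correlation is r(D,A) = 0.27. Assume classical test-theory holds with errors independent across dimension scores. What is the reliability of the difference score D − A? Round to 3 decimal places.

0.608

Var(D−A) = 11² + 4² − 2·11·4·0.27 = 137 − 23.76 = 113.24.
Because errors are independent across components, Cov(Tᵢ,Tⱼ) = Cov(Xᵢ,Xⱼ); the off-diagonal part of the true-score variance is the same as above.
True-score variance = [11²·0.67 + 4²·0.72] − 23.76 = 92.59 − 23.76 = 68.83.
Reliability = 68.83 / 113.24 = 0.608.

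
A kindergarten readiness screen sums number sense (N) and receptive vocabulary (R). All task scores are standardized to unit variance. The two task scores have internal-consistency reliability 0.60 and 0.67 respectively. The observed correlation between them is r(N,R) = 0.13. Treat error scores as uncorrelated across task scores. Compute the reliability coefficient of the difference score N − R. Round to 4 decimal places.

0.5805

Var(N−R) = 1 + 1 − 2·0.13 = 2 − 0.26 = 1.74.
With uncorrelated errors the cross-covariances are all true-score covariance, so they carry over unchanged; only the diagonal terms shrink to ρᵢσᵢ².
True-score variance = [0.60 + 0.67] − 0.26 = 1.27 − 0.26 = 1.01.
Reliability = 1.01 / 1.74 = 0.5805.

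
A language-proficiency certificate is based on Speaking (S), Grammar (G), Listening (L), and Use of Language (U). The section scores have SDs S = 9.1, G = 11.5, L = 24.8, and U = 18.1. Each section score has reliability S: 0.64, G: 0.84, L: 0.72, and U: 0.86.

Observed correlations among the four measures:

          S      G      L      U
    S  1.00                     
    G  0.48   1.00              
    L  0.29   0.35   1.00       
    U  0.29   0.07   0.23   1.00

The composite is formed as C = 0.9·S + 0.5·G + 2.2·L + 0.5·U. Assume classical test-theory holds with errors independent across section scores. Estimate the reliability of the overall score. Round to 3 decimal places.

Var(C) = 0.9²·9.1² + 0.5²·11.5² + 2.2²·24.8² + 0.5²·18.1² + 2·[0.45·9.1·11.5·0.48 + 1.98·9.1·24.8·0.29 + 0.45·9.1·18.1·0.29 + 1.1·11.5·24.8·0.35 + 0.25·11.5·18.1·0.07 + 1.1·24.8·18.1·0.23] = 3158.83 + 801.392 = 3960.23.
With uncorrelated errors the cross-covariances are all true-score covariance, so they carry over unchanged; only the diagonal terms shrink to ρᵢσᵢ².
True-score variance = [0.9²·9.1²·0.64 + 0.5²·11.5²·0.84 + 2.2²·24.8²·0.72 + 0.5²·18.1²·0.86] + 801.392 = 2284.43 + 801.392 = 3085.82.
Reliability = 3085.82 / 3960.23 = 0.779.

0.779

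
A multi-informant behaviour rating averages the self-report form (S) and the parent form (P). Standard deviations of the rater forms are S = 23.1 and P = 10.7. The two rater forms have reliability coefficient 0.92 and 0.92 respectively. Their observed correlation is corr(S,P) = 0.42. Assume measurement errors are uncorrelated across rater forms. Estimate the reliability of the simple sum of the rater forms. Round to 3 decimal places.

0.939

Var(S+P) = 23.1² + 10.7² + 2·[23.1·10.7·0.42] = 648.1 + 207.623 = 855.723.
With uncorrelated errors the cross-covariances are all true-score covariance, so they carry over unchanged; only the diagonal terms shrink to ρᵢσᵢ².
True-score variance = [23.1²·0.92 + 10.7²·0.92] + 207.623 = 596.252 + 207.623 = 803.875.
Reliability = 803.875 / 855.723 = 0.939.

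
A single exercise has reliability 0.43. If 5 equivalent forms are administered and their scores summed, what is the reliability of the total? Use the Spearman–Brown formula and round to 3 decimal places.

ρ_k = kρ / (1 + (k−1)ρ) = 5·0.43 / (1 + 4·0.43) = 2.150 / 2.720 = 0.790.

0.790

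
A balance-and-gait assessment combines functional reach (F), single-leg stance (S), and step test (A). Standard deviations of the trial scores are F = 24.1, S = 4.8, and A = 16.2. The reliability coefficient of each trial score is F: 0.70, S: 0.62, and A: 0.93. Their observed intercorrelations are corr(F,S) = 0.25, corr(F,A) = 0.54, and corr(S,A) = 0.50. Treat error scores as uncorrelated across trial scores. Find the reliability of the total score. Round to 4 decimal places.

Var(F+S+A) = 24.1² + 4.8² + 16.2² + 2·[24.1·4.8·0.25 + 24.1·16.2·0.54 + 4.8·16.2·0.50] = 866.29 + 557.254 = 1423.54.
With uncorrelated errors the cross-covariances are all true-score covariance, so they carry over unchanged; only the diagonal terms shrink to ρᵢσᵢ².
True-score variance = [24.1²·0.70 + 4.8²·0.62 + 16.2²·0.93] + 557.254 = 664.921 + 557.254 = 1222.17.
Reliability = 1222.17 / 1423.54 = 0.8585.

0.8585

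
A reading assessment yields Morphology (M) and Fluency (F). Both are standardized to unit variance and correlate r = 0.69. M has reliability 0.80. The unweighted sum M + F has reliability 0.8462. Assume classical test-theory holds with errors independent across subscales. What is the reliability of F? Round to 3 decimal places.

0.680

Var(M+F) = 2 + 2·0.69 = 3.380.
True-score variance = ρ_M + ρ_F + 2·0.69, so 0.8462 = (0.80 + ρ_F + 1.38) / 3.380.
ρ_F = 0.8462·3.380 − 0.80 − 1.38 = 0.680.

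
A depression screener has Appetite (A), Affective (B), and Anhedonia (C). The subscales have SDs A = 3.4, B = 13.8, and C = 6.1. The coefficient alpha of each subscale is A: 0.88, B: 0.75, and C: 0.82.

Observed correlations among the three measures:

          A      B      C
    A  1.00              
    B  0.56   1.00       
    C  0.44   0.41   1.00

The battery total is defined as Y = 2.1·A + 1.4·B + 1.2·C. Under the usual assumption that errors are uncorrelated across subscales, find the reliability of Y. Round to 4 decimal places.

0.8627

Var(Y) = 2.1²·3.4² + 1.4²·13.8² + 1.2²·6.1² + 2·[2.94·3.4·13.8·0.56 + 2.52·3.4·6.1·0.44 + 1.68·13.8·6.1·0.41] = 477.824 + 316.458 = 794.282.
With uncorrelated errors the cross-covariances are all true-score covariance, so they carry over unchanged; only the diagonal terms shrink to ρᵢσᵢ².
True-score variance = [2.1²·3.4²·0.88 + 1.4²·13.8²·0.75 + 1.2²·6.1²·0.82] + 316.458 = 368.746 + 316.458 = 685.204.
Reliability = 685.204 / 794.282 = 0.8627.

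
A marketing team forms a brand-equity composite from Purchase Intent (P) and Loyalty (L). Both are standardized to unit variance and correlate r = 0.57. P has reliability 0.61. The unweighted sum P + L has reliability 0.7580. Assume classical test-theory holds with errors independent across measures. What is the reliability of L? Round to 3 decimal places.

Var(P+L) = 2 + 2·0.57 = 3.140.
True-score variance = ρ_P + ρ_L + 2·0.57, so 0.7580 = (0.61 + ρ_L + 1.14) / 3.140.
ρ_L = 0.7580·3.140 − 0.61 − 1.14 = 0.630.

0.630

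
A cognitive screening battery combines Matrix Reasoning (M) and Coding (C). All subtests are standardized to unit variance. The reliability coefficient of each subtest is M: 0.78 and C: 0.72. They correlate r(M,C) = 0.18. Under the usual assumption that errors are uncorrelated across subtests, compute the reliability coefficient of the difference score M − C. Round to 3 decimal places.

Var(M−C) = 1 + 1 − 2·0.18 = 2 − 0.36 = 1.64.
With uncorrelated errors the cross-covariances are all true-score covariance, so they carry over unchanged; only the diagonal terms shrink to ρᵢσᵢ².
True-score variance = [0.78 + 0.72] − 0.36 = 1.5 − 0.36 = 1.14.
Reliability = 1.14 / 1.64 = 0.695.

0.695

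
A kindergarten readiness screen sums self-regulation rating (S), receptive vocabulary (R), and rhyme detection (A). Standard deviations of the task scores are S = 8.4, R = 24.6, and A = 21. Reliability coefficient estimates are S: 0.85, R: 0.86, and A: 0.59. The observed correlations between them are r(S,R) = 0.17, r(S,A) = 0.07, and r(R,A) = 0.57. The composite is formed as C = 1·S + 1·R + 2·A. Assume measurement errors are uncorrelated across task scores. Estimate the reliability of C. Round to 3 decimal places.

Var(C) = 8.4² + 24.6² + 2²·21² + 2·[8.4·24.6·0.17 + 2·8.4·21·0.07 + 2·24.6·21·0.57] = 2439.72 + 1297.5 = 3737.22.
With uncorrelated errors the cross-covariances are all true-score covariance, so they carry over unchanged; only the diagonal terms shrink to ρᵢσᵢ².
True-score variance = [8.4²·0.85 + 24.6²·0.86 + 2²·21²·0.59] + 1297.5 = 1621.17 + 1297.5 = 2918.67.
Reliability = 2918.67 / 3737.22 = 0.781.

0.781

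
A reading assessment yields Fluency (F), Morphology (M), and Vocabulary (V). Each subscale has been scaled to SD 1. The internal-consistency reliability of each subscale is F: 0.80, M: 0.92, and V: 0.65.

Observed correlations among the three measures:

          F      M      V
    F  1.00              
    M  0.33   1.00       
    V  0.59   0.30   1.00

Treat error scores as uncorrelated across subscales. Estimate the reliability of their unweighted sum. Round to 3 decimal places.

Var(F+M+V) = 3 + 2·[0.33 + 0.59 + 0.30] = 3 + 2.44 = 5.44.
Because errors are independent across components, Cov(Tᵢ,Tⱼ) = Cov(Xᵢ,Xⱼ); the off-diagonal part of the true-score variance is the same as above.
True-score variance = [0.80 + 0.92 + 0.65] + 2.44 = 2.37 + 2.44 = 4.81.
Reliability = 4.81 / 5.44 = 0.884.

0.884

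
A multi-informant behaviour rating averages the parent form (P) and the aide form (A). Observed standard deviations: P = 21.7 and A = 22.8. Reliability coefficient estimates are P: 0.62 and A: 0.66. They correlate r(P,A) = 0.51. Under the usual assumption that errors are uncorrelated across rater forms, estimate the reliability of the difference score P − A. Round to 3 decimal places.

0.268

Var(P−A) = 21.7² + 22.8² − 2·21.7·22.8·0.51 = 990.73 − 504.655 = 486.075.
Under uncorrelated errors the observed covariances equal the true-score covariances, so only the own-variance terms attenuate.
True-score variance = [21.7²·0.62 + 22.8²·0.66] − 504.655 = 635.046 − 504.655 = 130.391.
Reliability = 130.391 / 486.075 = 0.268.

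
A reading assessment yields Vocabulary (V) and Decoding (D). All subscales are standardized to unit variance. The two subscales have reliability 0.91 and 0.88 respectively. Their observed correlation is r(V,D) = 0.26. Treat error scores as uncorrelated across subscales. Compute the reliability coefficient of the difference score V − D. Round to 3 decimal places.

0.858

Var(V−D) = 1 + 1 − 2·0.26 = 2 − 0.52 = 1.48.
With uncorrelated errors the cross-covariances are all true-score covariance, so they carry over unchanged; only the diagonal terms shrink to ρᵢσᵢ².
True-score variance = [0.91 + 0.88] − 0.52 = 1.79 − 0.52 = 1.27.
Reliability = 1.27 / 1.48 = 0.858.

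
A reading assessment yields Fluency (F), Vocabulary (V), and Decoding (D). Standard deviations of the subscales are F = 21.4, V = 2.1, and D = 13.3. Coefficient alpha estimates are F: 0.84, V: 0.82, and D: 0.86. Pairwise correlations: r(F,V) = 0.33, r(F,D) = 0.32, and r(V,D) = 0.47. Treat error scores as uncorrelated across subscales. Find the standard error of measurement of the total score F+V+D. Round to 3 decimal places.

9.941

Var(total) = 639.26 + 238.071 = 877.331.
True-score variance = 540.428 + 238.071 = 778.499, so reliability = 0.8873.
Error variance = 877.331 − 778.499 = 98.832; SEM = √98.832 = 9.941.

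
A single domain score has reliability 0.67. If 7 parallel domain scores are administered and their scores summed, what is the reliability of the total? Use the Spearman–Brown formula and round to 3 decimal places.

0.934

ρ_k = kρ / (1 + (k−1)ρ) = 7·0.67 / (1 + 6·0.67) = 4.690 / 5.020 = 0.934.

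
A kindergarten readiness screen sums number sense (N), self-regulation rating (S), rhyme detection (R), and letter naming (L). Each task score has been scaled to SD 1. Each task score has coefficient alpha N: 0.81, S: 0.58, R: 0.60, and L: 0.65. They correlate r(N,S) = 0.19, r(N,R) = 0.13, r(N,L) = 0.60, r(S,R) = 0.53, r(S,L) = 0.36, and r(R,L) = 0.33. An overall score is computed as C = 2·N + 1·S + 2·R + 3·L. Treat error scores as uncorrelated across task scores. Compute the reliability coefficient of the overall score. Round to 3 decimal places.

0.832

Var(C) = 2² + 1 + 2² + 3² + 2·[2·0.19 + 4·0.13 + 6·0.60 + 2·0.53 + 3·0.36 + 6·0.33] = 18 + 17.24 = 35.24.
Because errors are independent across components, Cov(Tᵢ,Tⱼ) = Cov(Xᵢ,Xⱼ); the off-diagonal part of the true-score variance is the same as above.
True-score variance = [2²·0.81 + 0.58 + 2²·0.60 + 3²·0.65] + 17.24 = 12.07 + 17.24 = 29.31.
Reliability = 29.31 / 35.24 = 0.832.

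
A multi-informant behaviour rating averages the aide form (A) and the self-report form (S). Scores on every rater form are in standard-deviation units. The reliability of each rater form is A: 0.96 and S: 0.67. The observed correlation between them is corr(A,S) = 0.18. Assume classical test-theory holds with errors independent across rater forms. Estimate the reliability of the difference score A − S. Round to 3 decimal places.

Var(A−S) = 1 + 1 − 2·0.18 = 2 − 0.36 = 1.64.
Because errors are independent across components, Cov(Tᵢ,Tⱼ) = Cov(Xᵢ,Xⱼ); the off-diagonal part of the true-score variance is the same as above.
True-score variance = [0.96 + 0.67] − 0.36 = 1.63 − 0.36 = 1.27.
Reliability = 1.27 / 1.64 = 0.774.

0.774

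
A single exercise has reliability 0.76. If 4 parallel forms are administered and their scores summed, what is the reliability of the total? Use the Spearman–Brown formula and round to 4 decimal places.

ρ_k = kρ / (1 + (k−1)ρ) = 4·0.76 / (1 + 3·0.76) = 3.040 / 3.280 = 0.9268.

0.9268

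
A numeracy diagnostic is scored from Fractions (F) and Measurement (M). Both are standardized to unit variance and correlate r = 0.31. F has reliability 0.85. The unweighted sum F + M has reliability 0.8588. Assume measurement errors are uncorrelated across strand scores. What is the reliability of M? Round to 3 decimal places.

0.780

Var(F+M) = 2 + 2·0.31 = 2.620.
True-score variance = ρ_F + ρ_M + 2·0.31, so 0.8588 = (0.85 + ρ_M + 0.62) / 2.620.
ρ_M = 0.8588·2.620 − 0.85 − 0.62 = 0.780.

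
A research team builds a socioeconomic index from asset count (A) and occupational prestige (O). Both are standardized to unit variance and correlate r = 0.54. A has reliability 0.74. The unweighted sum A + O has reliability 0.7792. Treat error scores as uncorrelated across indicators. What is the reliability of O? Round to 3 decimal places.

Var(A+O) = 2 + 2·0.54 = 3.080.
True-score variance = ρ_A + ρ_O + 2·0.54, so 0.7792 = (0.74 + ρ_O + 1.08) / 3.080.
ρ_O = 0.7792·3.080 − 0.74 − 1.08 = 0.580.

0.580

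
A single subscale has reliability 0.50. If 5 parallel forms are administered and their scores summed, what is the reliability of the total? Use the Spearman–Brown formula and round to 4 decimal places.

ρ_k = kρ / (1 + (k−1)ρ) = 5·0.50 / (1 + 4·0.50) = 2.500 / 3.000 = 0.8333.

0.8333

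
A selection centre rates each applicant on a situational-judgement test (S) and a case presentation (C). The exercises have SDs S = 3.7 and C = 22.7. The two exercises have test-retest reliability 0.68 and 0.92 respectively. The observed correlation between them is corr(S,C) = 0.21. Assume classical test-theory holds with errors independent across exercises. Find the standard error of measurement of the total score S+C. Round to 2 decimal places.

Var(total) = 528.98 + 35.2758 = 564.256.
True-score variance = 483.376 + 35.2758 = 518.652, so reliability = 0.9192.
Error variance = 564.256 − 518.652 = 45.604; SEM = √45.604 = 6.75.

6.75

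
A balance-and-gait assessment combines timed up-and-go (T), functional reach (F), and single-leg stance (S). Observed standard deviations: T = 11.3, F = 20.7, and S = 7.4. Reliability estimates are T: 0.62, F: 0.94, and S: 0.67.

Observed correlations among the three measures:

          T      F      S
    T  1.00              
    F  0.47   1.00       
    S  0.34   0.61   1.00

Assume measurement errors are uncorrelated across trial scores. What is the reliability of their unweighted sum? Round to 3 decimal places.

Var(T+F+S) = 11.3² + 20.7² + 7.4² + 2·[11.3·20.7·0.47 + 11.3·7.4·0.34 + 20.7·7.4·0.61] = 610.94 + 463.617 = 1074.56.
Because errors are independent across components, Cov(Tᵢ,Tⱼ) = Cov(Xᵢ,Xⱼ); the off-diagonal part of the true-score variance is the same as above.
True-score variance = [11.3²·0.62 + 20.7²·0.94 + 7.4²·0.67] + 463.617 = 518.638 + 463.617 = 982.254.
Reliability = 982.254 / 1074.56 = 0.914.

0.914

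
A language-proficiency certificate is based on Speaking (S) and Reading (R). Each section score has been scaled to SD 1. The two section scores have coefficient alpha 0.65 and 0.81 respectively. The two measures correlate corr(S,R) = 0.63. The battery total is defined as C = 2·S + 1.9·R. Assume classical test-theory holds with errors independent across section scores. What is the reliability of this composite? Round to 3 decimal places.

Var(C) = 2² + 1.9² + 2·[3.8·0.63] = 7.61 + 4.788 = 12.398.
Under uncorrelated errors the observed covariances equal the true-score covariances, so only the own-variance terms attenuate.
True-score variance = [2²·0.65 + 1.9²·0.81] + 4.788 = 5.5241 + 4.788 = 10.3121.
Reliability = 10.3121 / 12.398 = 0.832.

0.832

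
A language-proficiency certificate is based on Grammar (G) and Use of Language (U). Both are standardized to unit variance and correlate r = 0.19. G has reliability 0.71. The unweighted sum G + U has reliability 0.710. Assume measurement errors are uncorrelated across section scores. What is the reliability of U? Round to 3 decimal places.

Var(G+U) = 2 + 2·0.19 = 2.380.
True-score variance = ρ_G + ρ_U + 2·0.19, so 0.710 = (0.71 + ρ_U + 0.38) / 2.380.
ρ_U = 0.710·2.380 − 0.71 − 0.38 = 0.600.

0.600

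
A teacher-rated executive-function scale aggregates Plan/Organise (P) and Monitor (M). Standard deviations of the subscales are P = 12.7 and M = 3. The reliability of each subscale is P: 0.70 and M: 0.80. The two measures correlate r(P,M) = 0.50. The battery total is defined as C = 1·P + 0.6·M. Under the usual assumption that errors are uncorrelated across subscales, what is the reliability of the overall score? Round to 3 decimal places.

Var(C) = 12.7² + 0.6²·3² + 2·[0.6·12.7·3·0.50] = 164.53 + 22.86 = 187.39.
Because errors are independent across components, Cov(Tᵢ,Tⱼ) = Cov(Xᵢ,Xⱼ); the off-diagonal part of the true-score variance is the same as above.
True-score variance = [12.7²·0.70 + 0.6²·3²·0.80] + 22.86 = 115.495 + 22.86 = 138.355.
Reliability = 138.355 / 187.39 = 0.738.

0.738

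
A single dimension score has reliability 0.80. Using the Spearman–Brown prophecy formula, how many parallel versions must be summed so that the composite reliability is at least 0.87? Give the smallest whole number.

2

k ≥ ρ*(1−ρ₁)/(ρ₁(1−ρ*)) = 0.87·0.20 / (0.80·0.13) = 1.673.
Smallest integer k = 2.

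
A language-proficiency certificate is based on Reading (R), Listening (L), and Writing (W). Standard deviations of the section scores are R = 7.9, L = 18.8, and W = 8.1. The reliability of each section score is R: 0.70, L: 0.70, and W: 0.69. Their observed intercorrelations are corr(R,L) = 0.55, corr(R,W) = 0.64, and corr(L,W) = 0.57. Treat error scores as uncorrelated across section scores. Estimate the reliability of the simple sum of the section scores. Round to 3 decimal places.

0.839

Var(R+L+W) = 7.9² + 18.8² + 8.1² + 2·[7.9·18.8·0.55 + 7.9·8.1·0.64 + 18.8·8.1·0.57] = 481.46 + 418.878 = 900.338.
Because errors are independent across components, Cov(Tᵢ,Tⱼ) = Cov(Xᵢ,Xⱼ); the off-diagonal part of the true-score variance is the same as above.
True-score variance = [7.9²·0.70 + 18.8²·0.70 + 8.1²·0.69] + 418.878 = 336.366 + 418.878 = 755.244.
Reliability = 755.244 / 900.338 = 0.839.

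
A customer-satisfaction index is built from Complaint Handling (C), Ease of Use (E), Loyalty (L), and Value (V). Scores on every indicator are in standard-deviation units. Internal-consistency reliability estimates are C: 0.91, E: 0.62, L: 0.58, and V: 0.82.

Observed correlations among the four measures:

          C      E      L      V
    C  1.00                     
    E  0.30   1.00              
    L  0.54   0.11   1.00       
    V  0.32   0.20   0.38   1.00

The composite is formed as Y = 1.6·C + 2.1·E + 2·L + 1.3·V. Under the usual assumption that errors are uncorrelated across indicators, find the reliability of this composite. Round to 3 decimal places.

0.834

Var(Y) = 1.6² + 2.1² + 2² + 1.3² + 2·[3.36·0.30 + 3.2·0.54 + 2.08·0.32 + 4.2·0.11 + 2.73·0.20 + 2.6·0.38] = 12.66 + 10.7952 = 23.4552.
With uncorrelated errors the cross-covariances are all true-score covariance, so they carry over unchanged; only the diagonal terms shrink to ρᵢσᵢ².
True-score variance = [1.6²·0.91 + 2.1²·0.62 + 2²·0.58 + 1.3²·0.82] + 10.7952 = 8.7696 + 10.7952 = 19.5648.
Reliability = 19.5648 / 23.4552 = 0.834.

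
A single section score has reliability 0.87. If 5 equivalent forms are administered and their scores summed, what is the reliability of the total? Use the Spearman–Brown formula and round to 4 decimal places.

0.9710

ρ_k = kρ / (1 + (k−1)ρ) = 5·0.87 / (1 + 4·0.87) = 4.350 / 4.480 = 0.9710.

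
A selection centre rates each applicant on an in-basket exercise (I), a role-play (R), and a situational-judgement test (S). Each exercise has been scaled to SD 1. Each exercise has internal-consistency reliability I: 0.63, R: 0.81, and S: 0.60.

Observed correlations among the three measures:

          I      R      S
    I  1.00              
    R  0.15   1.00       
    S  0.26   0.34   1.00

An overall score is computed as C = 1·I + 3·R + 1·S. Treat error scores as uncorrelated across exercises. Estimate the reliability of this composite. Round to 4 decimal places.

0.8285

Var(C) = 1 + 3² + 1 + 2·[3·0.15 + 0.26 + 3·0.34] = 11 + 3.46 = 14.46.
Under uncorrelated errors the observed covariances equal the true-score covariances, so only the own-variance terms attenuate.
True-score variance = [0.63 + 3²·0.81 + 0.60] + 3.46 = 8.52 + 3.46 = 11.98.
Reliability = 11.98 / 14.46 = 0.8285.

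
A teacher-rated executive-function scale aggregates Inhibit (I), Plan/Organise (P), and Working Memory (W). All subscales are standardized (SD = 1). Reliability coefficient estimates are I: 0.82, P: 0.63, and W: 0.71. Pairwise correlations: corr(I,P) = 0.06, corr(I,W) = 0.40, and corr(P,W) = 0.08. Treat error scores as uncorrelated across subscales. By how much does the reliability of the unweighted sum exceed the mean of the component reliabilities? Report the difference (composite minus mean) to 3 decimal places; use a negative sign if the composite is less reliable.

0.074

Var(sum) = 3 + 1.08 = 4.08; true-score variance = 2.16 + 1.08 = 3.24; composite reliability = 0.7941.
Mean component reliability = 0.7200.
Difference = 0.7941 − 0.7200 = 0.074.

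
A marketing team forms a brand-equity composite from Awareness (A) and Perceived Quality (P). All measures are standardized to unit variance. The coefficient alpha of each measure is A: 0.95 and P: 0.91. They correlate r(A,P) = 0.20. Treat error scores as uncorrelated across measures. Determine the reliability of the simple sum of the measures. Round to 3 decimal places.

0.942

Var(A+P) = 2 + 2·[0.20] = 2 + 0.4 = 2.4.
Because errors are independent across components, Cov(Tᵢ,Tⱼ) = Cov(Xᵢ,Xⱼ); the off-diagonal part of the true-score variance is the same as above.
True-score variance = [0.95 + 0.91] + 0.4 = 1.86 + 0.4 = 2.26.
Reliability = 2.26 / 2.4 = 0.942.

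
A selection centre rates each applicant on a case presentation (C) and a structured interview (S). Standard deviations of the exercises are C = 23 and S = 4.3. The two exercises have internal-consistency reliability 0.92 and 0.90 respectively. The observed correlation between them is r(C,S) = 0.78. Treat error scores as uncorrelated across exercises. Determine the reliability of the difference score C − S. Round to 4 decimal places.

Var(C−S) = 23² + 4.3² − 2·23·4.3·0.78 = 547.49 − 154.284 = 393.206.
Under uncorrelated errors the observed covariances equal the true-score covariances, so only the own-variance terms attenuate.
True-score variance = [23²·0.92 + 4.3²·0.90] − 154.284 = 503.321 − 154.284 = 349.037.
Reliability = 349.037 / 393.206 = 0.8877.

0.8877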